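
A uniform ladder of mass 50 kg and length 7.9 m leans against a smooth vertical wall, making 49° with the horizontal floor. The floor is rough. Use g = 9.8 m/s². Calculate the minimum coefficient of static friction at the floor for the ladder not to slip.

μ_min ≈ 0.435

ΣF_y = 0: N_floor = 50×9.8 = 490 N.
Torques about the foot: N_wall · 7.9 sin 49° = 50×9.8×3.95 cos 49° → N_wall = 212.98 N.
ΣF_x = 0: f_floor = N_wall = 212.98 N.
μ_min = f_floor / N_floor = 212.98 / 490 = 0.4346.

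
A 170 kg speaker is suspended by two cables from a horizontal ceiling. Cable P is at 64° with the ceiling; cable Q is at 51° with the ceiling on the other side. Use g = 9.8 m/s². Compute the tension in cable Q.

T_Q ≈ 806 N

Weight W = 170 × 9.8 = 1666 N acts straight down.
Horizontal: T_P cos 64° = T_Q cos 51°  →  T_P = 1.436 T_Q.
Vertical: T_P sin 64° + T_Q sin 51° = 1666.
Substituting the horizontal relation into the vertical equation gives 2.067 T_Q = 1666, so T_Q = 805.8 N.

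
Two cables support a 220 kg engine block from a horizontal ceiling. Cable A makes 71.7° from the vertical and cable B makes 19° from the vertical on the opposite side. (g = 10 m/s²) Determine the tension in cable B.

Angles from the horizontal: cable A is 90° − 71.7° = 18.3°, cable B is 90° − 19° = 71°.
Weight W = 220 × 10 = 2200 N acts straight down.
Horizontal: T_A cos 18.3° = T_B cos 71°  →  T_A = 0.3429 T_B.
Vertical: T_A sin 18.3° + T_B sin 71° = 2200.
Substituting the horizontal relation into the vertical equation gives 1.053 T_B = 2200, so T_B = 2089 N.

T_B ≈ 2090 N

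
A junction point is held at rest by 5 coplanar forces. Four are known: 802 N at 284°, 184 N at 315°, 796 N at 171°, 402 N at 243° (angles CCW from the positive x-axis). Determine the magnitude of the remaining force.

Sum the known components: ΣF_x = -644.6 N, ΣF_y = -1142 N.
For equilibrium the remaining force must supply (−ΣF_x, −ΣF_y) = (644.6, 1142) N.
Magnitude = √((644.6)² + (1142)²) = 1311 N; direction = atan2(1142, 644.6) = 60.6°.

F ≈ 1310 N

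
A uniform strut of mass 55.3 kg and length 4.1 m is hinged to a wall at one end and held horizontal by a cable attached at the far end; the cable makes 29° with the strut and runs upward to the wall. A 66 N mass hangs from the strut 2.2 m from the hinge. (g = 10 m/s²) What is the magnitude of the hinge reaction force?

Take torques about the hinge: T sin 29° · 4.1 = 55.3×10×2.05 + 66×2.2 = 1278.8 N·m.
So T = 1278.8 / (0.4848 × 4.1) = 643.38 N.
ΣF_x = 0: H_x = T cos 29° = 562.71 N.
ΣF_y = 0: H_y = (55.3×10 + 66) − T sin 29° = 619 − 311.91 = 307.09 N.
|H| = √(H_x² + H_y²) = √((562.71)² + (307.09)²) = 641.05 N.

|H| ≈ 641 N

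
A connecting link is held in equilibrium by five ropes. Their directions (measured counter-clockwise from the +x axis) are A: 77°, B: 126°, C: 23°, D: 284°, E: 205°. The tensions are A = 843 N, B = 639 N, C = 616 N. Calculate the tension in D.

T_D ≈ 1290 N

Resolve: ΣF_x = 843 cos 77° + 639 cos 126° + 616 cos 23° + T_D cos 284° + T_E cos 205° = 0.
        ΣF_y = 843 sin 77° + 639 sin 126° + 616 sin 23° + T_D sin 284° + T_E sin 205° = 0.
The known terms sum to (381.1, 1579) N, so 0.2419 T_D − 0.9063 T_E = -381.1 and -0.9703 T_D − 0.4226 T_E = -1579.
Solving simultaneously: T_D = 1294 N, T_E = 765.8 N.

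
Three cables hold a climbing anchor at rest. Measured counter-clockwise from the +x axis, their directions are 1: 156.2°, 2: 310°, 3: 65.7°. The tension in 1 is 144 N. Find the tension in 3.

T_3 ≈ 70.6 N

Resolve: ΣF_x = 144 cos 156.2° + T_2 cos 310° + T_3 cos 65.7° = 0.
        ΣF_y = 144 sin 156.2° + T_2 sin 310° + T_3 sin 65.7° = 0.
The known terms sum to (-131.8, 58.11) N, so 0.6428 T_2 + 0.4115 T_3 = 131.8 and -0.7660 T_2 + 0.9114 T_3 = -58.11.
Solving simultaneously: T_2 = 159.8 N, T_3 = 70.56 N.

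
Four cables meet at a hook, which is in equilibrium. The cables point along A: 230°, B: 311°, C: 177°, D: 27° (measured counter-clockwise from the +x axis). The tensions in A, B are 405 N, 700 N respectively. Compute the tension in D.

Resolve: ΣF_x = 405 cos 230° + 700 cos 311° + T_C cos 177° + T_D cos 27° = 0.
        ΣF_y = 405 sin 230° + 700 sin 311° + T_C sin 177° + T_D sin 27° = 0.
The known terms sum to (198.9, -838.5) N, so -0.9986 T_C + 0.8910 T_D = -198.9 and 0.0523 T_C + 0.4540 T_D = 838.5.
Solving simultaneously: T_C = 1675 N, T_D = 1654 N.

T_D ≈ 1650 N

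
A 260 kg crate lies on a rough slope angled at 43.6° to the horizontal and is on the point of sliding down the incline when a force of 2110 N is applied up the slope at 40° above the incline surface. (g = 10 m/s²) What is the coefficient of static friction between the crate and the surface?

On the verge of sliding down the incline, friction is at its maximum μN and acts up the slope.
Perpendicular to incline: N = W cos 43.6° − P sin 40° = 1883 − 1356 = 526.6 N.
Along incline: P cos 40° + μN = W sin 43.6° → μ = (W sin 43.6° − P cos 40°) / N = 0.3355.

μ ≈ 0.335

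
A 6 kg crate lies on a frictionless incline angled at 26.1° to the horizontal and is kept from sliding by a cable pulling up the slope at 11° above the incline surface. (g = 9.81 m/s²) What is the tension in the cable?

T ≈ 26.4 N

Take axes along and perpendicular to the incline. Weight components: W sin 26.1° = 25.89 N down-slope, W cos 26.1° = 52.86 N into the surface.
Along incline: T cos 11° = W sin 26.1° → T = 26.38 N.
Perpendicular: N = W cos 26.1° − T sin 11° = 47.82 N.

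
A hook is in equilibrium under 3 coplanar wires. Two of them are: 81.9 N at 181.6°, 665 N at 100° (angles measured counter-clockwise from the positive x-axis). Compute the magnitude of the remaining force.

F ≈ 682 N

Sum the known components: ΣF_x = -197.3 N, ΣF_y = 652.6 N.
For equilibrium the remaining force must supply (−ΣF_x, −ΣF_y) = (197.3, -652.6) N.
Magnitude = √((197.3)² + (-652.6)²) = 681.8 N; direction = atan2(-652.6, 197.3) = 286.8°.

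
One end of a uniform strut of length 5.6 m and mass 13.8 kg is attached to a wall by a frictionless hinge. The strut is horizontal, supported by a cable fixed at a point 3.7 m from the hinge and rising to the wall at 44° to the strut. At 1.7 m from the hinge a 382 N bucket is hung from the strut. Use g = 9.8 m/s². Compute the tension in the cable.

T ≈ 400 N

Take torques about the hinge: T sin 44° · 3.7 = 13.8×9.8×2.8 + 382×1.7 = 1028.1 N·m.
So T = 1028.1 / (0.6947 × 3.7) = 399.99 N.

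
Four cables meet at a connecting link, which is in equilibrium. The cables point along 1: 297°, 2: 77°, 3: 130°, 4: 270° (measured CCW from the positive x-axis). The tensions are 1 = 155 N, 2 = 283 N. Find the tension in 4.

T_4 ≈ 297 N

Resolve: ΣF_x = 155 cos 297° + 283 cos 77° + T_3 cos 130° + T_4 cos 270° = 0.
        ΣF_y = 155 sin 297° + 283 sin 77° + T_3 sin 130° + T_4 sin 270° = 0.
The known terms sum to (134, 137.6) N, so -0.6428 T_3 + 0.0000 T_4 = -134 and 0.7660 T_3 − 1.0000 T_4 = -137.6.
Solving simultaneously: T_3 = 208.5 N, T_4 = 297.4 N.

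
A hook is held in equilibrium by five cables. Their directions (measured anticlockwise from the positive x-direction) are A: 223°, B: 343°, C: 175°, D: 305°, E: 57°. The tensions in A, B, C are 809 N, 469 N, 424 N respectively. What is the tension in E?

T_E ≈ 903 N

Resolve: ΣF_x = 809 cos 223° + 469 cos 343° + 424 cos 175° + T_D cos 305° + T_E cos 57° = 0.
        ΣF_y = 809 sin 223° + 469 sin 343° + 424 sin 175° + T_D sin 305° + T_E sin 57° = 0.
The known terms sum to (-565.5, -651.9) N, so 0.5736 T_D + 0.5446 T_E = 565.5 and -0.8192 T_D + 0.8387 T_E = 651.9.
Solving simultaneously: T_D = 128.6 N, T_E = 902.9 N.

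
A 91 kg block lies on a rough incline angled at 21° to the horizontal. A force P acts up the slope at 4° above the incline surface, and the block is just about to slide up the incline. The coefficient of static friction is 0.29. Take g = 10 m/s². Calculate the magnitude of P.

On the verge of sliding up the incline, friction equals μN and acts down the slope.
Perpendicular: N + P sin 4° = W cos 21° = 849.6 N.
Along incline: P cos 4° = W sin 21° + μN  with W sin 21° = 326.1 N.
Solving the pair for P and N: P = 562.5 N, N = 810.3 N (and f = μN = 235 N).

P ≈ 562 N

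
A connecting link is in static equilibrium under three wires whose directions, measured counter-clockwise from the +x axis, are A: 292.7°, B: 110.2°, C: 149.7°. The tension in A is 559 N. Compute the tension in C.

Resolve: ΣF_x = 559 cos 292.7° + T_B cos 110.2° + T_C cos 149.7° = 0.
        ΣF_y = 559 sin 292.7° + T_B sin 110.2° + T_C sin 149.7° = 0.
The known terms sum to (215.7, -515.7) N, so -0.3453 T_B − 0.8634 T_C = -215.7 and 0.9385 T_B + 0.5045 T_C = 515.7.
Solving simultaneously: T_B = 528.9 N, T_C = 38.33 N.

T_C ≈ 38.3 N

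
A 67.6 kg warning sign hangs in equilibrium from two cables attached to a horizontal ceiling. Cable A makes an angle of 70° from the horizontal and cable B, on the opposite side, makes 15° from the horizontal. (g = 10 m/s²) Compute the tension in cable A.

T_A ≈ 655 N

Weight W = 67.6 × 10 = 676 N acts straight down.
Horizontal: T_A cos 70° = T_B cos 15°  →  T_B = 0.3541 T_A.
Vertical: T_A sin 70° + T_B sin 15° = 676.
Substituting the horizontal relation into the vertical equation gives 1.031 T_A = 676, so T_A = 655.5 N.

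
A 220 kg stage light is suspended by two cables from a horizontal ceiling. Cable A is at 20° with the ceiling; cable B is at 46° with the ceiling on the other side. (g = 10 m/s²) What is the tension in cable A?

Weight W = 220 × 10 = 2200 N acts straight down.
Horizontal: T_A cos 20° = T_B cos 46°  →  T_B = 1.353 T_A.
Vertical: T_A sin 20° + T_B sin 46° = 2200.
Substituting the horizontal relation into the vertical equation gives 1.315 T_A = 2200, so T_A = 1673 N.

T_A ≈ 1670 N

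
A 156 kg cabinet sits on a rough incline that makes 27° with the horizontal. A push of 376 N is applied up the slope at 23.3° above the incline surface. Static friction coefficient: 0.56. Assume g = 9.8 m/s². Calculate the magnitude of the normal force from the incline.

N ≈ 1210 N

Axes along / perpendicular to the incline. W sin 27° = 694.1 N down-slope; W cos 27° = 1362 N into the surface.
Perpendicular: N = W cos 27° − P sin 23.3° = 1362 − 148.7 = 1213 N.
Along incline: P cos 23.3° + f = W sin 27° (friction acts up-slope) → f = 694.1 − 345.3 = 348.7 N.
|f| = 348.7 N ≤ μN = 679.5 N, so the cabinet is indeed static.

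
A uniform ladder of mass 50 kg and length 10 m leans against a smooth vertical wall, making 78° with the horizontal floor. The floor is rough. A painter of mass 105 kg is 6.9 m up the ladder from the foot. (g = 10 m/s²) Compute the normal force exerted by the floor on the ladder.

ΣF_y = 0: N_floor = 50×10 + 105×10 = 1550 N.

N_floor ≈ 1550 N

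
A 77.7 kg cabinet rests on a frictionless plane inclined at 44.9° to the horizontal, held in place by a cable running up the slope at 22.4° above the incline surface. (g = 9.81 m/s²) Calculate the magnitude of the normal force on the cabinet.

Take axes along and perpendicular to the incline. Weight components: W sin 44.9° = 538 N down-slope, W cos 44.9° = 539.9 N into the surface.
Along incline: T cos 22.4° = W sin 44.9° → T = 582 N.
Perpendicular: N = W cos 44.9° − T sin 22.4° = 318.2 N.

N ≈ 318 N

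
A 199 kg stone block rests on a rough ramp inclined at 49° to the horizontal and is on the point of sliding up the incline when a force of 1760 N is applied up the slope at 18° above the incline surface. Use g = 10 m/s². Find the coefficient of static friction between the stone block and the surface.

On the verge of sliding up the incline, friction is at its maximum μN and acts down the slope.
Perpendicular to incline: N = W cos 49° − P sin 18° = 1306 − 543.9 = 761.7 N.
Along incline: P cos 18° − μN = W sin 49° → μ = −(W sin 49° − P cos 18°) / N = 0.2258.

μ ≈ 0.226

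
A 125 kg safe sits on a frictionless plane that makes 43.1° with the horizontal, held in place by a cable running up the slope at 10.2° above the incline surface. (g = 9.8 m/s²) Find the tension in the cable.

T ≈ 850 N

Take axes along and perpendicular to the incline. Weight components: W sin 43.1° = 837 N down-slope, W cos 43.1° = 894.4 N into the surface.
Along incline: T cos 10.2° = W sin 43.1° → T = 850.5 N.
Perpendicular: N = W cos 43.1° − T sin 10.2° = 743.8 N.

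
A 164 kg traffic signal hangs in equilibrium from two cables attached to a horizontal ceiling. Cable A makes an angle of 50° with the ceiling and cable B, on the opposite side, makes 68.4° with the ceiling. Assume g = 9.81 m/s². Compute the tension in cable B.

T_B ≈ 1180 N

Weight W = 164 × 9.81 = 1609 N acts straight down.
Horizontal: T_A cos 50° = T_B cos 68.4°  →  T_A = 0.5727 T_B.
Vertical: T_A sin 50° + T_B sin 68.4° = 1609.
Substituting the horizontal relation into the vertical equation gives 1.368 T_B = 1609, so T_B = 1176 N.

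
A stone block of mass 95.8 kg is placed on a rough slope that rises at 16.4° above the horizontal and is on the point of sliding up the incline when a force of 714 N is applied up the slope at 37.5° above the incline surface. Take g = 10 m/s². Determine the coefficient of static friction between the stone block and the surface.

On the verge of sliding up the incline, friction is at its maximum μN and acts down the slope.
Perpendicular to incline: N = W cos 16.4° − P sin 37.5° = 919 − 434.7 = 484.4 N.
Along incline: P cos 37.5° − μN = W sin 16.4° → μ = −(W sin 16.4° − P cos 37.5°) / N = 0.611.

μ ≈ 0.611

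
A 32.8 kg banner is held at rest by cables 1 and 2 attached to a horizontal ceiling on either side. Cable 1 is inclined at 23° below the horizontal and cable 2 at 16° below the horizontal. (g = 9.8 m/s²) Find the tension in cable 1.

Weight W = 32.8 × 9.8 = 321.4 N acts straight down.
Horizontal: T_1 cos 23° = T_2 cos 16°  →  T_2 = 0.9576 T_1.
Vertical: T_1 sin 23° + T_2 sin 16° = 321.4.
Substituting the horizontal relation into the vertical equation gives 0.6547 T_1 = 321.4, so T_1 = 491 N.

T_1 ≈ 491 N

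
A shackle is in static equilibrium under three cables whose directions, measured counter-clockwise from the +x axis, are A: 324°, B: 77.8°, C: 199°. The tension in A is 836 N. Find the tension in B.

Resolve: ΣF_x = 836 cos 324° + T_B cos 77.8° + T_C cos 199° = 0.
        ΣF_y = 836 sin 324° + T_B sin 77.8° + T_C sin 199° = 0.
The known terms sum to (676.3, -491.4) N, so 0.2113 T_B − 0.9455 T_C = -676.3 and 0.9774 T_B − 0.3256 T_C = 491.4.
Solving simultaneously: T_B = 800.6 N, T_C = 894.2 N.

T_B ≈ 801 N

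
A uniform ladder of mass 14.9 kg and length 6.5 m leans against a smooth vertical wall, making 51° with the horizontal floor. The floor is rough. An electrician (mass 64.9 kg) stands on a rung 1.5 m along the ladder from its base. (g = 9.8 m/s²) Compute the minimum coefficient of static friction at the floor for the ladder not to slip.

ΣF_y = 0: N_floor = 14.9×9.8 + 64.9×9.8 = 782.04 N.
Torques about the foot: N_wall · 6.5 sin 51° = 14.9×9.8×3.25 cos 51° + 64.9×9.8×1.5 cos 51° → N_wall = 177.98 N.
ΣF_x = 0: f_floor = N_wall = 177.98 N.
μ_min = f_floor / N_floor = 177.98 / 782.04 = 0.2276.

μ_min ≈ 0.228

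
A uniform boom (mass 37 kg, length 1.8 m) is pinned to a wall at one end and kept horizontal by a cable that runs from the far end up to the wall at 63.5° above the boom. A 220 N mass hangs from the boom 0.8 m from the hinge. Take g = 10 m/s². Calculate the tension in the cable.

T ≈ 316 N

Take torques about the hinge: T sin 63.5° · 1.8 = 37×10×0.9 + 220×0.8 = 509 N·m.
So T = 509 / (0.8949 × 1.8) = 315.98 N.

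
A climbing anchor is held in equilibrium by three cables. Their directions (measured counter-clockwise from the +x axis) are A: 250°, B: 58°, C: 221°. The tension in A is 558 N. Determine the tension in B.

T_B ≈ 925 N

Resolve: ΣF_x = 558 cos 250° + T_B cos 58° + T_C cos 221° = 0.
        ΣF_y = 558 sin 250° + T_B sin 58° + T_C sin 221° = 0.
The known terms sum to (-190.8, -524.3) N, so 0.5299 T_B − 0.7547 T_C = 190.8 and 0.8480 T_B − 0.6561 T_C = 524.3.
Solving simultaneously: T_B = 925.3 N, T_C = 396.8 N.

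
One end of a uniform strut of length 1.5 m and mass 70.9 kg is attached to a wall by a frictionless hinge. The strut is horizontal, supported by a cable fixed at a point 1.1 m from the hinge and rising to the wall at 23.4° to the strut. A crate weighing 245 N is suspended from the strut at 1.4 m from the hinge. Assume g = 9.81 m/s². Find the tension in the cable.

Take torques about the hinge: T sin 23.4° · 1.1 = 70.9×9.81×0.75 + 245×1.4 = 864.65 N·m.
So T = 864.65 / (0.3971 × 1.1) = 1979.2 N.

T ≈ 1980 N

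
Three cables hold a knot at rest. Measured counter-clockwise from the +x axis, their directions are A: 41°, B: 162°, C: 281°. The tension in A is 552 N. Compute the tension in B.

T_B ≈ 547 N

Resolve: ΣF_x = 552 cos 41° + T_B cos 162° + T_C cos 281° = 0.
        ΣF_y = 552 sin 41° + T_B sin 162° + T_C sin 281° = 0.
The known terms sum to (416.6, 362.1) N, so -0.9511 T_B + 0.1908 T_C = -416.6 and 0.3090 T_B − 0.9816 T_C = -362.1.
Solving simultaneously: T_B = 546.6 N, T_C = 541 N.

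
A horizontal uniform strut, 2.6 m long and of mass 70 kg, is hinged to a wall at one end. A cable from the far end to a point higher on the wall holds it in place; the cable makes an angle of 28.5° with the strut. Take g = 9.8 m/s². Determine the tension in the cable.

Take torques about the hinge: T sin 28.5° · 2.6 = 70×9.8×1.3 = 891.8 N·m.
So T = 891.8 / (0.4772 × 2.6) = 718.84 N.

T ≈ 719 N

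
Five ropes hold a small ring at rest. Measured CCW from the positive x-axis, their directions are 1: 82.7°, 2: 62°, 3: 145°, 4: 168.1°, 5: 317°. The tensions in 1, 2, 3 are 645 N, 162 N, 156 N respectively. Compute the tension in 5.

Resolve: ΣF_x = 645 cos 82.7° + 162 cos 62° + 156 cos 145° + T_4 cos 168.1° + T_5 cos 317° = 0.
        ΣF_y = 645 sin 82.7° + 162 sin 62° + 156 sin 145° + T_4 sin 168.1° + T_5 sin 317° = 0.
The known terms sum to (30.22, 872.3) N, so -0.9785 T_4 + 0.7314 T_5 = -30.22 and 0.2062 T_4 − 0.6820 T_5 = -872.3.
Solving simultaneously: T_4 = 1275 N, T_5 = 1665 N.

T_5 ≈ 1660 N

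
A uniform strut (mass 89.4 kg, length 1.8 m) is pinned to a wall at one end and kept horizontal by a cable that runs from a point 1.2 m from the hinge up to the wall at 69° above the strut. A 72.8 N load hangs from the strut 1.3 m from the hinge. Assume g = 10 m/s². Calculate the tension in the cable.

Take torques about the hinge: T sin 69° · 1.2 = 89.4×10×0.9 + 72.8×1.3 = 899.24 N·m.
So T = 899.24 / (0.9336 × 1.2) = 802.68 N.

T ≈ 803 N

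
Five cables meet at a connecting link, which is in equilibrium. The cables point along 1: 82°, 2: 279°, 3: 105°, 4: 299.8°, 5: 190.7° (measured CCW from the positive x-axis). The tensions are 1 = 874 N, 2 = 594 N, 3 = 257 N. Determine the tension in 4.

Resolve: ΣF_x = 874 cos 82° + 594 cos 279° + 257 cos 105° + T_4 cos 299.8° + T_5 cos 190.7° = 0.
        ΣF_y = 874 sin 82° + 594 sin 279° + 257 sin 105° + T_4 sin 299.8° + T_5 sin 190.7° = 0.
The known terms sum to (148, 527.1) N, so 0.4970 T_4 − 0.9826 T_5 = -148 and -0.8678 T_4 − 0.1857 T_5 = -527.1.
Solving simultaneously: T_4 = 519 N, T_5 = 413.1 N.

T_4 ≈ 519 N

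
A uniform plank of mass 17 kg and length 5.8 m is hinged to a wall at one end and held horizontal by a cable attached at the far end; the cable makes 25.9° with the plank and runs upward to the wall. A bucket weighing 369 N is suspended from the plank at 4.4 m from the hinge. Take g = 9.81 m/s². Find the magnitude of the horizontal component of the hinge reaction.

H_x ≈ 748 N

Take torques about the hinge: T sin 25.9° · 5.8 = 17×9.81×2.9 + 369×4.4 = 2107.2 N·m.
So T = 2107.2 / (0.4368 × 5.8) = 831.76 N.
ΣF_x = 0: H_x = T cos 25.9° = 748.22 N.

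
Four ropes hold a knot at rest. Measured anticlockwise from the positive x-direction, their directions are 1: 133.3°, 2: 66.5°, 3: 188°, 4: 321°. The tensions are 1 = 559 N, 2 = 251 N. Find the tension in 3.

T_3 ≈ 433 N

Resolve: ΣF_x = 559 cos 133.3° + 251 cos 66.5° + T_3 cos 188° + T_4 cos 321° = 0.
        ΣF_y = 559 sin 133.3° + 251 sin 66.5° + T_3 sin 188° + T_4 sin 321° = 0.
The known terms sum to (-283.3, 637) N, so -0.9903 T_3 + 0.7771 T_4 = 283.3 and -0.1392 T_3 − 0.6293 T_4 = -637.
Solving simultaneously: T_3 = 433.1 N, T_4 = 916.4 N.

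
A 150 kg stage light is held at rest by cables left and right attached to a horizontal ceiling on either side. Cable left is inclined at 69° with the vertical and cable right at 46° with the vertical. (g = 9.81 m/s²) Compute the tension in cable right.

Angles from the horizontal: cable left is 90° − 69° = 21°, cable right is 90° − 46° = 44°.
Weight W = 150 × 9.81 = 1472 N acts straight down.
Horizontal: T_left cos 21° = T_right cos 44°  →  T_left = 0.7705 T_right.
Vertical: T_left sin 21° + T_right sin 44° = 1472.
Substituting the horizontal relation into the vertical equation gives 0.9708 T_right = 1472, so T_right = 1516 N.

T_right ≈ 1520 N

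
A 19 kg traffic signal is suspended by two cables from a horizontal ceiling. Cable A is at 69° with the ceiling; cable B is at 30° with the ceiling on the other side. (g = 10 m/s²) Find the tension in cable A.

Weight W = 19 × 10 = 190 N acts straight down.
Horizontal: T_A cos 69° = T_B cos 30°  →  T_B = 0.4138 T_A.
Vertical: T_A sin 69° + T_B sin 30° = 190.
Substituting the horizontal relation into the vertical equation gives 1.14 T_A = 190, so T_A = 166.6 N.

T_A ≈ 167 N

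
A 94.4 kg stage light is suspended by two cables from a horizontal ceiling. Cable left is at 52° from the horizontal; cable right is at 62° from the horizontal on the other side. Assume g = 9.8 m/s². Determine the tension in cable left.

T_left ≈ 475 N

Weight W = 94.4 × 9.8 = 925.1 N acts straight down.
Horizontal: T_left cos 52° = T_right cos 62°  →  T_right = 1.311 T_left.
Vertical: T_left sin 52° + T_right sin 62° = 925.1.
Substituting the horizontal relation into the vertical equation gives 1.946 T_left = 925.1, so T_left = 475.4 N.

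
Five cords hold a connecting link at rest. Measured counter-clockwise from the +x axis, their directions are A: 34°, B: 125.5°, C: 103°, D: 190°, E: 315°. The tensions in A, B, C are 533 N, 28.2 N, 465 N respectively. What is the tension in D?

T_D ≈ 945 N

Resolve: ΣF_x = 533 cos 34° + 28.2 cos 125.5° + 465 cos 103° + T_D cos 190° + T_E cos 315° = 0.
        ΣF_y = 533 sin 34° + 28.2 sin 125.5° + 465 sin 103° + T_D sin 190° + T_E sin 315° = 0.
The known terms sum to (320.9, 774.1) N, so -0.9848 T_D + 0.7071 T_E = -320.9 and -0.1736 T_D − 0.7071 T_E = -774.1.
Solving simultaneously: T_D = 945.2 N, T_E = 862.6 N.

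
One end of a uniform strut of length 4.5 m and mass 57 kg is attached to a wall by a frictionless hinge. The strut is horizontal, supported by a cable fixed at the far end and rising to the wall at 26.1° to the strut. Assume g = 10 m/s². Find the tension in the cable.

Take torques about the hinge: T sin 26.1° · 4.5 = 57×10×2.25 = 1282.5 N·m.
So T = 1282.5 / (0.4399 × 4.5) = 647.82 N.

T ≈ 648 N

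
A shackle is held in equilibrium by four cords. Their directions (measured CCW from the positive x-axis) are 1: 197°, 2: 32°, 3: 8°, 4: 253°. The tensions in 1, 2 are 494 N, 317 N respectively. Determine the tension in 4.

T_4 ≈ 57 N

Resolve: ΣF_x = 494 cos 197° + 317 cos 32° + T_3 cos 8° + T_4 cos 253° = 0.
        ΣF_y = 494 sin 197° + 317 sin 32° + T_3 sin 8° + T_4 sin 253° = 0.
The known terms sum to (-203.6, 23.55) N, so 0.9903 T_3 − 0.2924 T_4 = 203.6 and 0.1392 T_3 − 0.9563 T_4 = -23.55.
Solving simultaneously: T_3 = 222.4 N, T_4 = 57 N.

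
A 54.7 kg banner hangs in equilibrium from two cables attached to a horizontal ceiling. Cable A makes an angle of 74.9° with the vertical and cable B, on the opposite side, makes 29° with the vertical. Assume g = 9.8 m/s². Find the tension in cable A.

T_A ≈ 268 N

Angles from the horizontal: cable A is 90° − 74.9° = 15.1°, cable B is 90° − 29° = 61°.
Weight W = 54.7 × 9.8 = 536.1 N acts straight down.
Horizontal: T_A cos 15.1° = T_B cos 61°  →  T_B = 1.991 T_A.
Vertical: T_A sin 15.1° + T_B sin 61° = 536.1.
Substituting the horizontal relation into the vertical equation gives 2.002 T_A = 536.1, so T_A = 267.7 N.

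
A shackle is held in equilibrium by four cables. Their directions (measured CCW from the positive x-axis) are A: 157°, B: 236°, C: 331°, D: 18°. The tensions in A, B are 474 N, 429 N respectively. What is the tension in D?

T_D ≈ 652 N

Resolve: ΣF_x = 474 cos 157° + 429 cos 236° + T_C cos 331° + T_D cos 18° = 0.
        ΣF_y = 474 sin 157° + 429 sin 236° + T_C sin 331° + T_D sin 18° = 0.
The known terms sum to (-676.2, -170.5) N, so 0.8746 T_C + 0.9511 T_D = 676.2 and -0.4848 T_C + 0.3090 T_D = 170.5.
Solving simultaneously: T_C = 64.06 N, T_D = 652.1 N.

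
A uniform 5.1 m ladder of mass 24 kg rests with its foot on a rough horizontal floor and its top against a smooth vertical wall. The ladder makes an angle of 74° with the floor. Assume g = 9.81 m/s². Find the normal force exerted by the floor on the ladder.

ΣF_y = 0: N_floor = 24×9.81 = 235.44 N.

N_floor ≈ 235 N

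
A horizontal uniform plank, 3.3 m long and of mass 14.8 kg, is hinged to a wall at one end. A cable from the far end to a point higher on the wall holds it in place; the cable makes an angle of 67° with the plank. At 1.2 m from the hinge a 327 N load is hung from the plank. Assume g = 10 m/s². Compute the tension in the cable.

Take torques about the hinge: T sin 67° · 3.3 = 14.8×10×1.65 + 327×1.2 = 636.6 N·m.
So T = 636.6 / (0.9205 × 3.3) = 209.57 N.

T ≈ 210 N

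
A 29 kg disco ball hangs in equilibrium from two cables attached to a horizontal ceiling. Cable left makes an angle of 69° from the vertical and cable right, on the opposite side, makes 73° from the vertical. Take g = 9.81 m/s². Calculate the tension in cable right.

Angles from the horizontal: cable left is 90° − 69° = 21°, cable right is 90° − 73° = 17°.
Weight W = 29 × 9.81 = 284.5 N acts straight down.
Horizontal: T_left cos 21° = T_right cos 17°  →  T_left = 1.024 T_right.
Vertical: T_left sin 21° + T_right sin 17° = 284.5.
Substituting the horizontal relation into the vertical equation gives 0.6595 T_right = 284.5, so T_right = 431.4 N.

T_right ≈ 431 N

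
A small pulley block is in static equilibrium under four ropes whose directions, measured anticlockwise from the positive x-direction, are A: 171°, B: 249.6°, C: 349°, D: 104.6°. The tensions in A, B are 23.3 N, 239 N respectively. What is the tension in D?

T_D ≈ 262 N

Resolve: ΣF_x = 23.3 cos 171° + 239 cos 249.6° + T_C cos 349° + T_D cos 104.6° = 0.
        ΣF_y = 23.3 sin 171° + 239 sin 249.6° + T_C sin 349° + T_D sin 104.6° = 0.
The known terms sum to (-106.3, -220.4) N, so 0.9816 T_C − 0.2521 T_D = 106.3 and -0.1908 T_C + 0.9677 T_D = 220.4.
Solving simultaneously: T_C = 175.7 N, T_D = 262.4 N.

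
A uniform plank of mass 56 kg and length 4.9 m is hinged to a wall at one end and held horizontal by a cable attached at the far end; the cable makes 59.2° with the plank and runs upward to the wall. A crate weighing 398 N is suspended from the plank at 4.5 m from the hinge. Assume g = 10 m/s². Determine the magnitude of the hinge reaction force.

Take torques about the hinge: T sin 59.2° · 4.9 = 56×10×2.45 + 398×4.5 = 3163 N·m.
So T = 3163 / (0.8590 × 4.9) = 751.5 N.
ΣF_x = 0: H_x = T cos 59.2° = 384.8 N.
ΣF_y = 0: H_y = (56×10 + 398) − T sin 59.2° = 958 − 645.51 = 312.49 N.
|H| = √(H_x² + H_y²) = √((384.8)² + (312.49)²) = 495.7 N.

|H| ≈ 496 N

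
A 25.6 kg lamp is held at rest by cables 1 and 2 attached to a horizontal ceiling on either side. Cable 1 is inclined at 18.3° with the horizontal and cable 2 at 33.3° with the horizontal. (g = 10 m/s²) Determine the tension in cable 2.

Weight W = 25.6 × 10 = 256 N acts straight down.
Horizontal: T_1 cos 18.3° = T_2 cos 33.3°  →  T_1 = 0.8803 T_2.
Vertical: T_1 sin 18.3° + T_2 sin 33.3° = 256.
Substituting the horizontal relation into the vertical equation gives 0.8254 T_2 = 256, so T_2 = 310.1 N.

T_2 ≈ 310 N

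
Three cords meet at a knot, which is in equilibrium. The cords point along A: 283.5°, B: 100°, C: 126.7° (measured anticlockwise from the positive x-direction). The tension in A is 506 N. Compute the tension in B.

T_B ≈ 444 N

Resolve: ΣF_x = 506 cos 283.5° + T_B cos 100° + T_C cos 126.7° = 0.
        ΣF_y = 506 sin 283.5° + T_B sin 100° + T_C sin 126.7° = 0.
The known terms sum to (118.1, -492) N, so -0.1736 T_B − 0.5976 T_C = -118.1 and 0.9848 T_B + 0.8018 T_C = 492.
Solving simultaneously: T_B = 443.6 N, T_C = 68.75 N.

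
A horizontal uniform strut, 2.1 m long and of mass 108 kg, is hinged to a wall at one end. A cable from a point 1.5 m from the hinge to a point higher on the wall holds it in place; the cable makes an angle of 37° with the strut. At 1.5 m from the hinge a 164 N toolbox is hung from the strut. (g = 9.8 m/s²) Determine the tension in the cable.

T ≈ 1500 N

Take torques about the hinge: T sin 37° · 1.5 = 108×9.8×1.05 + 164×1.5 = 1357.3 N·m.
So T = 1357.3 / (0.6018 × 1.5) = 1503.6 N.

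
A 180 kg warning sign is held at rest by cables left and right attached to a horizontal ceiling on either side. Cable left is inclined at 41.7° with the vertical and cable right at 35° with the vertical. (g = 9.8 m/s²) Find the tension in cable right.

T_right ≈ 1210 N

Angles from the horizontal: cable left is 90° − 41.7° = 48.3°, cable right is 90° − 35° = 55°.
Weight W = 180 × 9.8 = 1764 N acts straight down.
Horizontal: T_left cos 48.3° = T_right cos 55°  →  T_left = 0.8622 T_right.
Vertical: T_left sin 48.3° + T_right sin 55° = 1764.
Substituting the horizontal relation into the vertical equation gives 1.463 T_right = 1764, so T_right = 1206 N.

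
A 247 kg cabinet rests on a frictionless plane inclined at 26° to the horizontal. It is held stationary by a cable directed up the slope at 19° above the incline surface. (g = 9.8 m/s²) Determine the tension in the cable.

Take axes along and perpendicular to the incline. Weight components: W sin 26° = 1061 N down-slope, W cos 26° = 2176 N into the surface.
Along incline: T cos 19° = W sin 26° → T = 1122 N.
Perpendicular: N = W cos 26° − T sin 19° = 1810 N.

T ≈ 1120 N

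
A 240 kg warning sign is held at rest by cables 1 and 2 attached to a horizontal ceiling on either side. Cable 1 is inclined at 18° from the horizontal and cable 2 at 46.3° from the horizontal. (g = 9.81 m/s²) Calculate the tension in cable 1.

T_1 ≈ 1810 N

Weight W = 240 × 9.81 = 2354 N acts straight down.
Horizontal: T_1 cos 18° = T_2 cos 46.3°  →  T_2 = 1.377 T_1.
Vertical: T_1 sin 18° + T_2 sin 46.3° = 2354.
Substituting the horizontal relation into the vertical equation gives 1.304 T_1 = 2354, so T_1 = 1805 N.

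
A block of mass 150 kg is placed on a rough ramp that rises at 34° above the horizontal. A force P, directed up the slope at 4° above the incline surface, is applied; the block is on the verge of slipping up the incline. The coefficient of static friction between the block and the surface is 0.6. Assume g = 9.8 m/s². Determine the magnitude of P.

On the verge of sliding up the incline, friction equals μN and acts down the slope.
Perpendicular: N + P sin 4° = W cos 34° = 1219 N.
Along incline: P cos 4° = W sin 34° + μN  with W sin 34° = 822 N.
Solving the pair for P and N: P = 1494 N, N = 1114 N (and f = μN = 668.7 N).

P ≈ 1490 N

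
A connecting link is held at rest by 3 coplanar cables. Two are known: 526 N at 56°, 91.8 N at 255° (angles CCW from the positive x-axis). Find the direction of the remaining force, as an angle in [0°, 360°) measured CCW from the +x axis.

θ ≈ 232°

Sum the known components: ΣF_x = 270.4 N, ΣF_y = 347.4 N.
For equilibrium the remaining force must supply (−ΣF_x, −ΣF_y) = (-270.4, -347.4) N.
Magnitude = √((-270.4)² + (-347.4)²) = 440.2 N; direction = atan2(-347.4, -270.4) = 232.1°.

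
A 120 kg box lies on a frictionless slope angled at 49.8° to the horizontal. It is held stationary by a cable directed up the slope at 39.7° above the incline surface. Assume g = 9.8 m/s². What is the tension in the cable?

T ≈ 1170 N

Take axes along and perpendicular to the incline. Weight components: W sin 49.8° = 898.2 N down-slope, W cos 49.8° = 759.1 N into the surface.
Along incline: T cos 39.7° = W sin 49.8° → T = 1167 N.
Perpendicular: N = W cos 49.8° − T sin 39.7° = 13.34 N.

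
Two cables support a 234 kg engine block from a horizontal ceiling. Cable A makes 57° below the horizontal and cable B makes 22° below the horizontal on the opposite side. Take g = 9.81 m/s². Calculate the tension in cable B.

Weight W = 234 × 9.81 = 2296 N acts straight down.
Horizontal: T_A cos 57° = T_B cos 22°  →  T_A = 1.702 T_B.
Vertical: T_A sin 57° + T_B sin 22° = 2296.
Substituting the horizontal relation into the vertical equation gives 1.802 T_B = 2296, so T_B = 1274 N.

T_B ≈ 1270 N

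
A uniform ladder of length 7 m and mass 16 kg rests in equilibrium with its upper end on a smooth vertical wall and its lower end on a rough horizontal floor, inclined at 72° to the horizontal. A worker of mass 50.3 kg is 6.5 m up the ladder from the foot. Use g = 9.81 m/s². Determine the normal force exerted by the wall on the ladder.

Torques about the foot: N_wall · 7 sin 72° = 16×9.81×3.5 cos 72° + 50.3×9.81×6.5 cos 72° → N_wall = 174.38 N.

N_wall ≈ 174 N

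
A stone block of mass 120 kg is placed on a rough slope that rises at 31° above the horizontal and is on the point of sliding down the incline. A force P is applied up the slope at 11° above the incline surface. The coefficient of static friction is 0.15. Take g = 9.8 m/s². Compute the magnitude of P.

P ≈ 477 N

On the verge of sliding down the incline, friction equals μN and acts up the slope.
Perpendicular: N + P sin 11° = W cos 31° = 1008 N.
Along incline: P cos 11° + μN = W sin 31° with W sin 31° = 605.7 N.
Solving the pair for P and N: P = 476.9 N, N = 917 N (and f = μN = 137.6 N).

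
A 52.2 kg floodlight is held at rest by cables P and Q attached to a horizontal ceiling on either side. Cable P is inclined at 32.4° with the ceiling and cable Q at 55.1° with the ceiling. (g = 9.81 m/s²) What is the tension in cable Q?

Weight W = 52.2 × 9.81 = 512.1 N acts straight down.
Horizontal: T_P cos 32.4° = T_Q cos 55.1°  →  T_P = 0.6776 T_Q.
Vertical: T_P sin 32.4° + T_Q sin 55.1° = 512.1.
Substituting the horizontal relation into the vertical equation gives 1.183 T_Q = 512.1, so T_Q = 432.8 N.

T_Q ≈ 433 N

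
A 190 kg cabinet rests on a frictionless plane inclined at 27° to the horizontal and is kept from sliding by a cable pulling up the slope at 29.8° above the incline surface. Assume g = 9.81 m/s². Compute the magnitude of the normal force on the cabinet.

N ≈ 1180 N

Take axes along and perpendicular to the incline. Weight components: W sin 27° = 846.2 N down-slope, W cos 27° = 1661 N into the surface.
Along incline: T cos 29.8° = W sin 27° → T = 975.1 N.
Perpendicular: N = W cos 27° − T sin 29.8° = 1176 N.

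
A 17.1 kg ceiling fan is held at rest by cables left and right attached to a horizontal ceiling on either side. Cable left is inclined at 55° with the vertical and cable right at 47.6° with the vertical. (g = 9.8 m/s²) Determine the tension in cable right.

T_right ≈ 141 N

Angles from the horizontal: cable left is 90° − 55° = 35°, cable right is 90° − 47.6° = 42.4°.
Weight W = 17.1 × 9.8 = 167.6 N acts straight down.
Horizontal: T_left cos 35° = T_right cos 42.4°  →  T_left = 0.9015 T_right.
Vertical: T_left sin 35° + T_right sin 42.4° = 167.6.
Substituting the horizontal relation into the vertical equation gives 1.191 T_right = 167.6, so T_right = 140.7 N.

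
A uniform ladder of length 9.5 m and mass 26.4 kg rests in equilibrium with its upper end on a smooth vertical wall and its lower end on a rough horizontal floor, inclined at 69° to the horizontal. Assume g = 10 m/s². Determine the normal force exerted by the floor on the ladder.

N_floor ≈ 264 N

ΣF_y = 0: N_floor = 26.4×10 = 264 N.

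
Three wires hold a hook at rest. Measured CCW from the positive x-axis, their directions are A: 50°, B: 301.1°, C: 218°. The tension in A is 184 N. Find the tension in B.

T_B ≈ 38.5 N

Resolve: ΣF_x = 184 cos 50° + T_B cos 301.1° + T_C cos 218° = 0.
        ΣF_y = 184 sin 50° + T_B sin 301.1° + T_C sin 218° = 0.
The known terms sum to (118.3, 141) N, so 0.5165 T_B − 0.7880 T_C = -118.3 and -0.8563 T_B − 0.6157 T_C = -141.
Solving simultaneously: T_B = 38.53 N, T_C = 175.3 N.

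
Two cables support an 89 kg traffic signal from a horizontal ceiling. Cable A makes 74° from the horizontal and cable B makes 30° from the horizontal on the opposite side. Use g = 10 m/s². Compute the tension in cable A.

Weight W = 89 × 10 = 890 N acts straight down.
Horizontal: T_A cos 74° = T_B cos 30°  →  T_B = 0.3183 T_A.
Vertical: T_A sin 74° + T_B sin 30° = 890.
Substituting the horizontal relation into the vertical equation gives 1.12 T_A = 890, so T_A = 794.4 N.

T_A ≈ 794 N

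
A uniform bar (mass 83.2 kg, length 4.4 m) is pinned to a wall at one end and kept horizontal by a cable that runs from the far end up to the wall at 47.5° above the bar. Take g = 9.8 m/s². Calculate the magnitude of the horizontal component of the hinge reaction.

Take torques about the hinge: T sin 47.5° · 4.4 = 83.2×9.8×2.2 = 1793.8 N·m.
So T = 1793.8 / (0.7373 × 4.4) = 552.95 N.
ΣF_x = 0: H_x = T cos 47.5° = 373.57 N.

H_x ≈ 374 N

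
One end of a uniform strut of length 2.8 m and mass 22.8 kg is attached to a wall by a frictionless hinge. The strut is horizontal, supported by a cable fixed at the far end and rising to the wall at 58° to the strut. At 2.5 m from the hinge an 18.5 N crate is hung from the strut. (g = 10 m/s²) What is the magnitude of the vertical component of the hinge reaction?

|H_y| ≈ 116 N

Take torques about the hinge: T sin 58° · 2.8 = 22.8×10×1.4 + 18.5×2.5 = 365.45 N·m.
So T = 365.45 / (0.8480 × 2.8) = 153.9 N.
ΣF_y = 0: H_y = (22.8×10 + 18.5) − T sin 58° = 246.5 − 130.52 = 115.98 N.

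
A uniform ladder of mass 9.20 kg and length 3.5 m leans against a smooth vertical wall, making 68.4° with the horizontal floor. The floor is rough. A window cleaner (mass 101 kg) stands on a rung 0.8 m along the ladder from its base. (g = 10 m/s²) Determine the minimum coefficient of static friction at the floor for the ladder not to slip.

ΣF_y = 0: N_floor = 9.20×10 + 101×10 = 1102 N.
Torques about the foot: N_wall · 3.5 sin 68.4° = 9.20×10×1.75 cos 68.4° + 101×10×0.8 cos 68.4° → N_wall = 109.62 N.
ΣF_x = 0: f_floor = N_wall = 109.62 N.
μ_min = f_floor / N_floor = 109.62 / 1102 = 0.09947.

μ_min ≈ 0.0995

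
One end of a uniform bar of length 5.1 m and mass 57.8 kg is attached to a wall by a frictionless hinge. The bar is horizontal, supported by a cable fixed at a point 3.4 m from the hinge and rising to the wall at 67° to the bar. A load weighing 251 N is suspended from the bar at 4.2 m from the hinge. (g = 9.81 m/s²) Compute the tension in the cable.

T ≈ 799 N

Take torques about the hinge: T sin 67° · 3.4 = 57.8×9.81×2.55 + 251×4.2 = 2500.1 N·m.
So T = 2500.1 / (0.9205 × 3.4) = 798.83 N.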